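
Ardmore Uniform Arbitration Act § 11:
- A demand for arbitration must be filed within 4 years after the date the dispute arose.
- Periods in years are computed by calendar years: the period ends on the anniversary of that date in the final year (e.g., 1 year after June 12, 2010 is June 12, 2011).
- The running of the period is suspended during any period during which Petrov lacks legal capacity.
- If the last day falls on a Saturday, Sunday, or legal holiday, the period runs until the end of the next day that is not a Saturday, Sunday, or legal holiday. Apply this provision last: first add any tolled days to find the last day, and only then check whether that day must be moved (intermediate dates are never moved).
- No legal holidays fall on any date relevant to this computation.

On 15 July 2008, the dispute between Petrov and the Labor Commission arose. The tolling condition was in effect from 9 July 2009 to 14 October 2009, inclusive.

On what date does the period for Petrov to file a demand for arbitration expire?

October 22, 2012

4 years after 15 July 2008 is July 15, 2012.
From July 9, 2009 through October 14, 2009 inclusive is 98 days; tolling adds 98 days: July 15, 2012 + 98 days = October 21, 2012.
October 21, 2012 is Sunday. The next qualifying day is October 22, 2012.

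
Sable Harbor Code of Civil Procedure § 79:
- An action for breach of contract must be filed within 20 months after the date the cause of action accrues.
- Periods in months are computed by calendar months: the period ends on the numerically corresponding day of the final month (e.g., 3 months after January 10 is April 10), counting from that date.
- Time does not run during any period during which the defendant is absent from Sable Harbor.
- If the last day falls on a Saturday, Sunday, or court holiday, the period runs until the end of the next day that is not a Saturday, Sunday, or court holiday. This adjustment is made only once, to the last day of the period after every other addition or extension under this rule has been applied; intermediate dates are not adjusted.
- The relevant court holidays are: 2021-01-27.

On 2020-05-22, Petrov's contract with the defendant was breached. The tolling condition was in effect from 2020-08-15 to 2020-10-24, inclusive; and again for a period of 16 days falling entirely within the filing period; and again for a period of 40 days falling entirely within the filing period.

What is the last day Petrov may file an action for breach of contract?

20 months after 2020-05-22 is January 22, 2022.
From August 15, 2020 through October 24, 2020 inclusive is 71 days; tolling adds 71 days: January 22, 2022 + 71 days = April 3, 2022.
Tolling adds 16 days: April 3, 2022 + 16 days = April 19, 2022.
Tolling adds 40 days: April 19, 2022 + 40 days = May 29, 2022.
May 29, 2022 is Sunday. The next qualifying day is May 30, 2022.

May 30, 2022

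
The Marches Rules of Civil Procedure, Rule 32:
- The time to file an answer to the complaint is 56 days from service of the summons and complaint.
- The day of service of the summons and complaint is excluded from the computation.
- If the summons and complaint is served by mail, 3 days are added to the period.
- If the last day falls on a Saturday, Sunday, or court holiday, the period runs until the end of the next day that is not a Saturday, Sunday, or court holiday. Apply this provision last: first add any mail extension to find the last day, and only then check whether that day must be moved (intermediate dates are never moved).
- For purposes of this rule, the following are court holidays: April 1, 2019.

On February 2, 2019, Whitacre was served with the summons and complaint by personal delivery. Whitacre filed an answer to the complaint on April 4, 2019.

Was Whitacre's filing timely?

No

56 days after February 2, 2019 is March 30, 2019.
Service was not by mail, so no mail extension applies.
March 30, 2019 is Saturday; March 31, 2019 is Sunday; April 1, 2019 is a listed holiday. The next qualifying day is April 2, 2019.
The deadline is April 2, 2019; the filing on April 4, 2019 is after that date.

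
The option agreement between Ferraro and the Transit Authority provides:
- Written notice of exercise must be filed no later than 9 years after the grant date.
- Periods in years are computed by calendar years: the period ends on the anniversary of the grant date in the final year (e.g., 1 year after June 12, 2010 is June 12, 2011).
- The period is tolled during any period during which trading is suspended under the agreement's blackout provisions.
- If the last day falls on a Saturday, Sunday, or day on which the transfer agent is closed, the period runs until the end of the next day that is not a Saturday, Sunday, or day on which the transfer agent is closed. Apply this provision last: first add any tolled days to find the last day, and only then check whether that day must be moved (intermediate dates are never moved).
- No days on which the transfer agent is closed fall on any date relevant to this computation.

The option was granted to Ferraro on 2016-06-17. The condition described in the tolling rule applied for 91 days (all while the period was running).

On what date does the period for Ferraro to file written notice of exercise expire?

9 years after 2016-06-17 is June 17, 2025.
Tolling adds 91 days: June 17, 2025 + 91 days = September 16, 2025.
September 16, 2025 is a Tuesday and not a day on which the transfer agent is closed, so no extension applies.

September 16, 2025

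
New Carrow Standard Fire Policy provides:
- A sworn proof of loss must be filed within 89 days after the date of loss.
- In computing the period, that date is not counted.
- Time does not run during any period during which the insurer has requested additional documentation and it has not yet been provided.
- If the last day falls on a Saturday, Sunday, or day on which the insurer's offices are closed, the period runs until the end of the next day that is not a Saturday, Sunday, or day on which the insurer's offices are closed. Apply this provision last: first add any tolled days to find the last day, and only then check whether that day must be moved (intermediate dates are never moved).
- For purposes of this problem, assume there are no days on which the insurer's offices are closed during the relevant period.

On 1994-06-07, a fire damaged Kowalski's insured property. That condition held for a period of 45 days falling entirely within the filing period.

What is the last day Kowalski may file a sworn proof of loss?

October 19, 1994

89 days after 1994-06-07 is September 4, 1994.
Tolling adds 45 days: September 4, 1994 + 45 days = October 19, 1994.
October 19, 1994 is a Wednesday and not a day on which the insurer's offices are closed, so no extension applies.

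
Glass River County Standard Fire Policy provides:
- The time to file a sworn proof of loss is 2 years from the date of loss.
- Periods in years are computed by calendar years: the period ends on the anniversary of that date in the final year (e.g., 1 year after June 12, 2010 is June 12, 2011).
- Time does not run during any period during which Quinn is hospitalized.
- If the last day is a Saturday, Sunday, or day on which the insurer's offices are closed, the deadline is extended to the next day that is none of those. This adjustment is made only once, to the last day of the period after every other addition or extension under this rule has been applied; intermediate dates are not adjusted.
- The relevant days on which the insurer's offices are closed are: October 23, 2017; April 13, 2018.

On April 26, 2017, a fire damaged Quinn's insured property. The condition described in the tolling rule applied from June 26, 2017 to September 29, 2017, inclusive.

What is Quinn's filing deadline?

July 31, 2019

2 years after April 26, 2017 is April 26, 2019.
From June 26, 2017 through September 29, 2017 inclusive is 96 days; tolling adds 96 days: April 26, 2019 + 96 days = July 31, 2019.
July 31, 2019 is a Wednesday and not a day on which the insurer's offices are closed, so no extension applies.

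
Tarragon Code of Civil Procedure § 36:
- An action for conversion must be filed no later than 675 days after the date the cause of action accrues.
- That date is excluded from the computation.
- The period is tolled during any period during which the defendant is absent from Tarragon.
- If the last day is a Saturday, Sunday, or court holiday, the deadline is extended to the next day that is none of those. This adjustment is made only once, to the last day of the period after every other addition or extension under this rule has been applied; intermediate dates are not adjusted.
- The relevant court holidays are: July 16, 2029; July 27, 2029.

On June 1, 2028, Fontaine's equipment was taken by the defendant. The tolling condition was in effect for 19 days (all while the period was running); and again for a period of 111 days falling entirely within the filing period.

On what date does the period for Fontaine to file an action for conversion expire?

675 days after June 1, 2028 is April 7, 2030.
Tolling adds 19 days: April 7, 2030 + 19 days = April 26, 2030.
Tolling adds 111 days: April 26, 2030 + 111 days = August 15, 2030.
August 15, 2030 is a Thursday and not a court holiday, so no extension applies.

August 15, 2030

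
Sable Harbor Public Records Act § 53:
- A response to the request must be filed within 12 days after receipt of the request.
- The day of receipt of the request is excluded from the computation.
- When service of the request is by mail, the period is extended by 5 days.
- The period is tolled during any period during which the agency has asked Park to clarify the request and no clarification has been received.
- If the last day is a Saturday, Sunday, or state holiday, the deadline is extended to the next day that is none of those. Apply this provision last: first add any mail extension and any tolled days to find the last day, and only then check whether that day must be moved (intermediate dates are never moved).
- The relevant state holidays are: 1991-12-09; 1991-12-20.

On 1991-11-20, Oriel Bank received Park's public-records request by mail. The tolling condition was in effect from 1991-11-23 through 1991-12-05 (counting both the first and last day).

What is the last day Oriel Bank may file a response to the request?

12 days after 1991-11-20 is December 2, 1991.
Service was by mail, adding 5 days: December 2, 1991 + 5 days = December 7, 1991.
From November 23, 1991 through December 5, 1991 inclusive is 13 days; tolling adds 13 days: December 7, 1991 + 13 days = December 20, 1991.
December 20, 1991 is a listed holiday; December 21, 1991 is Saturday; December 22, 1991 is Sunday. The next qualifying day is December 23, 1991.

December 23, 1991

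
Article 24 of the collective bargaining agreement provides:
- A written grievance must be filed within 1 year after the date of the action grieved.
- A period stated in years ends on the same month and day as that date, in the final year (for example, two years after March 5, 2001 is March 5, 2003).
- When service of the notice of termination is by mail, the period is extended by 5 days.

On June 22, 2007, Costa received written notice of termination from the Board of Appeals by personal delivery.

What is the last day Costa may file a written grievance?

June 22, 2008

1 year after June 22, 2007 is June 22, 2008.
Service was not by mail, so no mail extension applies.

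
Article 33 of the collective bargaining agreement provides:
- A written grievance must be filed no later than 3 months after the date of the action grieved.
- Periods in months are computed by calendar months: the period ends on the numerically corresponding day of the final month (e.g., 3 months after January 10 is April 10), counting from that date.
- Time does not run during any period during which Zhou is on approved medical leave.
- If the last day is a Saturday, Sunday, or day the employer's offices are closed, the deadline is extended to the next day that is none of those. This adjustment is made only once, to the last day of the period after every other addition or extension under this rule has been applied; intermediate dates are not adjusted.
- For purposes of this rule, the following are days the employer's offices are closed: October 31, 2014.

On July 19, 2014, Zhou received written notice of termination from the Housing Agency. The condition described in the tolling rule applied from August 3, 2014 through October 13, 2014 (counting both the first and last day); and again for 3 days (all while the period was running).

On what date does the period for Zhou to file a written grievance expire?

3 months after July 19, 2014 is October 19, 2014.
From August 3, 2014 through October 13, 2014 inclusive is 72 days; tolling adds 72 days: October 19, 2014 + 72 days = December 30, 2014.
Tolling adds 3 days: December 30, 2014 + 3 days = January 2, 2015.
January 2, 2015 is a Friday and not a day the employer's offices are closed, so no extension applies.

January 2, 2015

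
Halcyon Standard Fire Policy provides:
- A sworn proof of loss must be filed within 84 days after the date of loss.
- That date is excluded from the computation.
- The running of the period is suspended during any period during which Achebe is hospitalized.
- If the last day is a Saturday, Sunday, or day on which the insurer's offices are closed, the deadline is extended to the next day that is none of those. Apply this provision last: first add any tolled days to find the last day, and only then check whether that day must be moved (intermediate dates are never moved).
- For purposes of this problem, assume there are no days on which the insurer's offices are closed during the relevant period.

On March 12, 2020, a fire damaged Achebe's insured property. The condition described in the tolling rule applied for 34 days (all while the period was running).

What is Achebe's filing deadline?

84 days after March 12, 2020 is June 4, 2020.
Tolling adds 34 days: June 4, 2020 + 34 days = July 8, 2020.
July 8, 2020 is a Wednesday and not a day on which the insurer's offices are closed, so no extension applies.

July 8, 2020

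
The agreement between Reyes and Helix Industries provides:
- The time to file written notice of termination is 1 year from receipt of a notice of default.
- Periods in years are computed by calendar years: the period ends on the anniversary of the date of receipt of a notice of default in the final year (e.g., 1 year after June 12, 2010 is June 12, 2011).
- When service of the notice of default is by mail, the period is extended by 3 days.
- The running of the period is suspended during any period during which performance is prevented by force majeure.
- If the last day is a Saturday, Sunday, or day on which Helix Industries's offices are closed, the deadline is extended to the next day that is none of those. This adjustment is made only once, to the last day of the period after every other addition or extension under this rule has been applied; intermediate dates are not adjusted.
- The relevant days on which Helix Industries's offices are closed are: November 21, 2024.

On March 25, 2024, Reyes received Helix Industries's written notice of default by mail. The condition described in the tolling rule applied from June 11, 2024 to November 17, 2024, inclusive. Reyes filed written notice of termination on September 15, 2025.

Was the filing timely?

No

1 year after March 25, 2024 is March 25, 2025.
Service was by mail, adding 3 days: March 25, 2025 + 3 days = March 28, 2025.
From June 11, 2024 through November 17, 2024 inclusive is 160 days; tolling adds 160 days: March 28, 2025 + 160 days = September 4, 2025.
September 4, 2025 is a Thursday and not a day on which Helix Industries's offices are closed, so no extension applies.
The deadline is September 4, 2025; the filing on September 15, 2025 is after that date.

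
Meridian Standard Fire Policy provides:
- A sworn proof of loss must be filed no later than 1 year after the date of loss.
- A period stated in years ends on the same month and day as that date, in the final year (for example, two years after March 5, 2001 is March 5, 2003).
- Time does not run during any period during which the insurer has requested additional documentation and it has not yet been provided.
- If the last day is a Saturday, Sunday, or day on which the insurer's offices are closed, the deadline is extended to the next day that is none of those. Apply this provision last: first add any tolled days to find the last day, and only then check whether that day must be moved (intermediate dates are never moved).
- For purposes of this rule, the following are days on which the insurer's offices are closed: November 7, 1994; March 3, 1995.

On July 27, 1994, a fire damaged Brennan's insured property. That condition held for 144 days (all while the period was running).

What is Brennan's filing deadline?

December 18, 1995

1 year after July 27, 1994 is July 27, 1995.
Tolling adds 144 days: July 27, 1995 + 144 days = December 18, 1995.
December 18, 1995 is a Monday and not a day on which the insurer's offices are closed, so no extension applies.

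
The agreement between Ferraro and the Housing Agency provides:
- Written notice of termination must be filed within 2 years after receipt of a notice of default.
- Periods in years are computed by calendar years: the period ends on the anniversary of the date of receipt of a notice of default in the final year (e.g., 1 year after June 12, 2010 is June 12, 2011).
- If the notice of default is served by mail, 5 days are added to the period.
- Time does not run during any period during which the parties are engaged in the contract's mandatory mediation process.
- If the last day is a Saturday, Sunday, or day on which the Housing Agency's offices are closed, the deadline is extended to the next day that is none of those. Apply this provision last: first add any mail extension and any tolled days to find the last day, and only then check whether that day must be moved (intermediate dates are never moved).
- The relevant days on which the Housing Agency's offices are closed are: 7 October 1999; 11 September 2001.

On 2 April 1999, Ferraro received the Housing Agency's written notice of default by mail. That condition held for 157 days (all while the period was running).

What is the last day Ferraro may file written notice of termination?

2 years after 2 April 1999 is April 2, 2001.
Service was by mail, adding 5 days: April 2, 2001 + 5 days = April 7, 2001.
Tolling adds 157 days: April 7, 2001 + 157 days = September 11, 2001.
September 11, 2001 is a listed holiday. The next qualifying day is September 12, 2001.

September 12, 2001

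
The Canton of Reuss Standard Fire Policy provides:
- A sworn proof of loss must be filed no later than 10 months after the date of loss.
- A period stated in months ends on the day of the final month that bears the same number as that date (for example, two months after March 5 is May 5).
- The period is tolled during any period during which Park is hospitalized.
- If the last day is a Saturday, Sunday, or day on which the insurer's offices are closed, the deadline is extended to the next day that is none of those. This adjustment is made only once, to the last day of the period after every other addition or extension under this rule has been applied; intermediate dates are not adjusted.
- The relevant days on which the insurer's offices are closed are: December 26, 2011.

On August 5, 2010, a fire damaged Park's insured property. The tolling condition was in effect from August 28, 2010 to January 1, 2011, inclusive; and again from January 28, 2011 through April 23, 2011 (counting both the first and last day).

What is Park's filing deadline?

January 4, 2012

10 months after August 5, 2010 is June 5, 2011.
From August 28, 2010 through January 1, 2011 inclusive is 127 days; tolling adds 127 days: June 5, 2011 + 127 days = October 10, 2011.
From January 28, 2011 through April 23, 2011 inclusive is 86 days; tolling adds 86 days: October 10, 2011 + 86 days = January 4, 2012.
January 4, 2012 is a Wednesday and not a day on which the insurer's offices are closed, so no extension applies.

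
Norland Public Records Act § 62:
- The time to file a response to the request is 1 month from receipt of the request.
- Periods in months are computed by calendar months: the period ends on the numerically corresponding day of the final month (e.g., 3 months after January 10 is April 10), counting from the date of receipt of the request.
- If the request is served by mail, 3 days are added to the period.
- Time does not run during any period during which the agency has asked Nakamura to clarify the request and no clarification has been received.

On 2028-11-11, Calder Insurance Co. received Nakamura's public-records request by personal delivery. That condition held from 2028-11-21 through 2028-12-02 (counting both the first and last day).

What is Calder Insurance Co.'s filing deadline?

December 23, 2028

1 month after 2028-11-11 is December 11, 2028.
Service was not by mail, so no mail extension applies.
From November 21, 2028 through December 2, 2028 inclusive is 12 days; tolling adds 12 days: December 11, 2028 + 12 days = December 23, 2028.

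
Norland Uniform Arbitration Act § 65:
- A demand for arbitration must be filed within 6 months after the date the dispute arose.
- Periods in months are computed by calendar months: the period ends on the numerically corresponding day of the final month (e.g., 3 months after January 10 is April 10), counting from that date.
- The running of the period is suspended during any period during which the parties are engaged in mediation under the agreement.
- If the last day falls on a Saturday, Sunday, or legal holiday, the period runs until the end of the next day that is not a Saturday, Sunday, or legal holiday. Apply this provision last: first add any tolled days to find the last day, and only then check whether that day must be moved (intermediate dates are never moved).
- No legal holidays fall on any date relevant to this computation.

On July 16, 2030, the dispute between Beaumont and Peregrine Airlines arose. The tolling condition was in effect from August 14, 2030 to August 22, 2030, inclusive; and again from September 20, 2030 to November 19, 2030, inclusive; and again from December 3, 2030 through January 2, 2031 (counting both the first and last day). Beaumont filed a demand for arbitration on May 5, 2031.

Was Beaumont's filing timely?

No

6 months after July 16, 2030 is January 16, 2031.
From August 14, 2030 through August 22, 2030 inclusive is 9 days; tolling adds 9 days: January 16, 2031 + 9 days = January 25, 2031.
From September 20, 2030 through November 19, 2030 inclusive is 61 days; tolling adds 61 days: January 25, 2031 + 61 days = March 27, 2031.
From December 3, 2030 through January 2, 2031 inclusive is 31 days; tolling adds 31 days: March 27, 2031 + 31 days = April 27, 2031.
April 27, 2031 is Sunday. The next qualifying day is April 28, 2031.
The deadline is April 28, 2031; the filing on May 5, 2031 is after that date.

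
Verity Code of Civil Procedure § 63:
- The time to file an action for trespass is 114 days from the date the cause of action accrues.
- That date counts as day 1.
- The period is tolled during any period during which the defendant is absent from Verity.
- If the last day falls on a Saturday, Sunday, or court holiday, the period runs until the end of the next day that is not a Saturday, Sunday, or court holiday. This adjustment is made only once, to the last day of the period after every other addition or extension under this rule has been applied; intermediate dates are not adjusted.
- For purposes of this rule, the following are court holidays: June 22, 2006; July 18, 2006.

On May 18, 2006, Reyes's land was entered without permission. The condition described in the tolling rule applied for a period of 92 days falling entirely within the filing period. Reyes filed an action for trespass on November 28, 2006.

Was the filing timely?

Yes

Counting May 18, 2006 as day 1, day 114 is September 8, 2006.
Tolling adds 92 days: September 8, 2006 + 92 days = December 9, 2006.
December 9, 2006 is Saturday; December 10, 2006 is Sunday. The next qualifying day is December 11, 2006.
The deadline is December 11, 2006; the filing on November 28, 2006 is on or before that date.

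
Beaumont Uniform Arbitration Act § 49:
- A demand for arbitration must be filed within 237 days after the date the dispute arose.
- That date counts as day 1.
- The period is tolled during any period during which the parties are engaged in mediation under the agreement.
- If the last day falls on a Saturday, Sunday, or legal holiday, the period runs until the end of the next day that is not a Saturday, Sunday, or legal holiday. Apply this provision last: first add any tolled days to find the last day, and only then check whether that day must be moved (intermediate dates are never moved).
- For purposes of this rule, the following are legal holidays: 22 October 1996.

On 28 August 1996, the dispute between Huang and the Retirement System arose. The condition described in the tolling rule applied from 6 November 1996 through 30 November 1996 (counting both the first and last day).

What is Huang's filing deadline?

May 16, 1997

Counting 28 August 1996 as day 1, day 237 is April 21, 1997.
From November 6, 1996 through November 30, 1996 inclusive is 25 days; tolling adds 25 days: April 21, 1997 + 25 days = May 16, 1997.
May 16, 1997 is a Friday and not a legal holiday, so no extension applies.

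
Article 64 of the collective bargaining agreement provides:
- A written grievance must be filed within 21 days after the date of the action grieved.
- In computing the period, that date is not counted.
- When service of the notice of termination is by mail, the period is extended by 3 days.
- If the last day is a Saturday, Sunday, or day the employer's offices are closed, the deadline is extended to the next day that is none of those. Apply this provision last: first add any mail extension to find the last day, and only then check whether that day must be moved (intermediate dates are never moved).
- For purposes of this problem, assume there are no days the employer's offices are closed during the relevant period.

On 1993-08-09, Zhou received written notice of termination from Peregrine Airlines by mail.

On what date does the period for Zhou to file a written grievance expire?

September 2, 1993

21 days after 1993-08-09 is August 30, 1993.
Service was by mail, adding 3 days: August 30, 1993 + 3 days = September 2, 1993.
September 2, 1993 is a Thursday and not a day the employer's offices are closed, so no extension applies.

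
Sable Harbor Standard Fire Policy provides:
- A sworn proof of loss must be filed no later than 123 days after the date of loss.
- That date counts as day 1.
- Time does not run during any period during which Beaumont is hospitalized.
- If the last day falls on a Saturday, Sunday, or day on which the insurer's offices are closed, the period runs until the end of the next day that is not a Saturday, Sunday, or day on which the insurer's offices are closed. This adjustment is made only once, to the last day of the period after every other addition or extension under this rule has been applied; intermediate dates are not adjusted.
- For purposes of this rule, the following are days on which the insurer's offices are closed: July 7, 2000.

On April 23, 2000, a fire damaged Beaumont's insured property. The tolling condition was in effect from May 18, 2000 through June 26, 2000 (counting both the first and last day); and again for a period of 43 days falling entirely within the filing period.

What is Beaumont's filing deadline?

November 14, 2000

Counting April 23, 2000 as day 1, day 123 is August 23, 2000.
From May 18, 2000 through June 26, 2000 inclusive is 40 days; tolling adds 40 days: August 23, 2000 + 40 days = October 2, 2000.
Tolling adds 43 days: October 2, 2000 + 43 days = November 14, 2000.
November 14, 2000 is a Tuesday and not a day on which the insurer's offices are closed, so no extension applies.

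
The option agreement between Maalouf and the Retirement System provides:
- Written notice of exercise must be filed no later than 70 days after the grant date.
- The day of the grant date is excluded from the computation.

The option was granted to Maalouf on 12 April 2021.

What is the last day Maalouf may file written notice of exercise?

70 days after 12 April 2021 is June 21, 2021.

June 21, 2021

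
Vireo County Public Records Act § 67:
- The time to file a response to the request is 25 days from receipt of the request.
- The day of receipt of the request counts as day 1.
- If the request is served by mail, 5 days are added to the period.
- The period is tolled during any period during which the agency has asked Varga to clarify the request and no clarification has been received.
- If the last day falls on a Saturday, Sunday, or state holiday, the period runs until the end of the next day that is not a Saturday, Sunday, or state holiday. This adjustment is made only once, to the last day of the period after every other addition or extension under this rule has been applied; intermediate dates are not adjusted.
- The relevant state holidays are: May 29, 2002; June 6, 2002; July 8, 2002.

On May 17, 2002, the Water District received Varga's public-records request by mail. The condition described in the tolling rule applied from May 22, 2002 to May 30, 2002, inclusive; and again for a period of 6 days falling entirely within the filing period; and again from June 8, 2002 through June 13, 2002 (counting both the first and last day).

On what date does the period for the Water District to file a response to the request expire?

Counting May 17, 2002 as day 1, day 25 is June 10, 2002.
Service was by mail, adding 5 days: June 10, 2002 + 5 days = June 15, 2002.
From May 22, 2002 through May 30, 2002 inclusive is 9 days; tolling adds 9 days: June 15, 2002 + 9 days = June 24, 2002.
Tolling adds 6 days: June 24, 2002 + 6 days = June 30, 2002.
From June 8, 2002 through June 13, 2002 inclusive is 6 days; tolling adds 6 days: June 30, 2002 + 6 days = July 6, 2002.
July 6, 2002 is Saturday; July 7, 2002 is Sunday; July 8, 2002 is a listed holiday. The next qualifying day is July 9, 2002.

July 9, 2002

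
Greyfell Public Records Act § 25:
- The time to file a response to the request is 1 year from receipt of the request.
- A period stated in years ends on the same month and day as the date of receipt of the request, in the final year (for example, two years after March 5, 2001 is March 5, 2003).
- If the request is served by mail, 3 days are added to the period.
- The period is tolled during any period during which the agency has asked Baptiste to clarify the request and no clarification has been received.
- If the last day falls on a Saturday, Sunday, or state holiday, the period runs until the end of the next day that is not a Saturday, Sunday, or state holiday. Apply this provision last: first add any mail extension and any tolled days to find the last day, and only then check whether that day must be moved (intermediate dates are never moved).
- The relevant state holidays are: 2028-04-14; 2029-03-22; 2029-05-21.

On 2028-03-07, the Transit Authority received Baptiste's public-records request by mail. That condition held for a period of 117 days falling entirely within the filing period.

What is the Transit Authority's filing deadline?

July 5, 2029

1 year after 2028-03-07 is March 7, 2029.
Service was by mail, adding 3 days: March 7, 2029 + 3 days = March 10, 2029.
Tolling adds 117 days: March 10, 2029 + 117 days = July 5, 2029.
July 5, 2029 is a Thursday and not a state holiday, so no extension applies.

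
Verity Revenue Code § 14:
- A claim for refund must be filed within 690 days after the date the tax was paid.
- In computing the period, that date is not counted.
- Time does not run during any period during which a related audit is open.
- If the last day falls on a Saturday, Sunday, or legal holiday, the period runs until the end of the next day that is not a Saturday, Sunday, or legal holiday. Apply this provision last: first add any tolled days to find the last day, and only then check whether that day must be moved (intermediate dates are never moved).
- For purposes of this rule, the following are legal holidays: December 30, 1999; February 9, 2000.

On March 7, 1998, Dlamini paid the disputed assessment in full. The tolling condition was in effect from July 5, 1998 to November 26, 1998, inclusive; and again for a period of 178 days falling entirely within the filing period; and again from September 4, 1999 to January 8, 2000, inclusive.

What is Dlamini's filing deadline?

690 days after March 7, 1998 is January 26, 2000.
From July 5, 1998 through November 26, 1998 inclusive is 145 days; tolling adds 145 days: January 26, 2000 + 145 days = June 19, 2000.
Tolling adds 178 days: June 19, 2000 + 178 days = December 14, 2000.
From September 4, 1999 through January 8, 2000 inclusive is 127 days; tolling adds 127 days: December 14, 2000 + 127 days = April 20, 2001.
April 20, 2001 is a Friday and not a legal holiday, so no extension applies.

April 20, 2001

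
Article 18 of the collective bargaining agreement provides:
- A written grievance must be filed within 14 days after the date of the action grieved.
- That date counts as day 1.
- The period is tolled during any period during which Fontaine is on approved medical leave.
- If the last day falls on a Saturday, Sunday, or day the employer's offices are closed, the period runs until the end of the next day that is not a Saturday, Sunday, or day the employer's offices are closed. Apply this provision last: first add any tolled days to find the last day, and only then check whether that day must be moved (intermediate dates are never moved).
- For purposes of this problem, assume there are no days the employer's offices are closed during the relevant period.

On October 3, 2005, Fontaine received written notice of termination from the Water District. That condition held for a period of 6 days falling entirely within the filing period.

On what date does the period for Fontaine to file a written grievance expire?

October 24, 2005

Counting October 3, 2005 as day 1, day 14 is October 16, 2005.
Tolling adds 6 days: October 16, 2005 + 6 days = October 22, 2005.
October 22, 2005 is Saturday; October 23, 2005 is Sunday. The next qualifying day is October 24, 2005.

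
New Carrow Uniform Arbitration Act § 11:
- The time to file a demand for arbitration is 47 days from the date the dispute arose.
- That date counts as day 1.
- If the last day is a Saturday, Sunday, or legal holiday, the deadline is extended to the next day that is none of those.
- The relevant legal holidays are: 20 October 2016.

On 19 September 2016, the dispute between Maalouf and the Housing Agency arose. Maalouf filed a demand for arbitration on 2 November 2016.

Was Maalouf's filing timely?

Yes

Counting 19 September 2016 as day 1, day 47 is November 4, 2016.
November 4, 2016 is a Friday and not a legal holiday, so no extension applies.
The deadline is November 4, 2016; the filing on November 2, 2016 is on or before that date.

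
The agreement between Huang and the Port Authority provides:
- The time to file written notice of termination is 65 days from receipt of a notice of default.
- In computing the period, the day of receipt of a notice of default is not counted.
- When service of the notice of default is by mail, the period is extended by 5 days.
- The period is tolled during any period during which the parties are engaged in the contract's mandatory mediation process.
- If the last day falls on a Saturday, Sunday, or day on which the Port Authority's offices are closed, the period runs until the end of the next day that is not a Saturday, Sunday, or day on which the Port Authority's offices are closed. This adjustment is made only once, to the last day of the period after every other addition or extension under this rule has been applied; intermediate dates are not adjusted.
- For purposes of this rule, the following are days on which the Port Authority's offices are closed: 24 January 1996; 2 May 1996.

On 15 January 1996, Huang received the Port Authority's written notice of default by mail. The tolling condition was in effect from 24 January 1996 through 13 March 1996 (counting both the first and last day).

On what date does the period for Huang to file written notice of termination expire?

May 14, 1996

65 days after 15 January 1996 is March 20, 1996.
Service was by mail, adding 5 days: March 20, 1996 + 5 days = March 25, 1996.
From January 24, 1996 through March 13, 1996 inclusive is 50 days; tolling adds 50 days: March 25, 1996 + 50 days = May 14, 1996.
May 14, 1996 is a Tuesday and not a day on which the Port Authority's offices are closed, so no extension applies.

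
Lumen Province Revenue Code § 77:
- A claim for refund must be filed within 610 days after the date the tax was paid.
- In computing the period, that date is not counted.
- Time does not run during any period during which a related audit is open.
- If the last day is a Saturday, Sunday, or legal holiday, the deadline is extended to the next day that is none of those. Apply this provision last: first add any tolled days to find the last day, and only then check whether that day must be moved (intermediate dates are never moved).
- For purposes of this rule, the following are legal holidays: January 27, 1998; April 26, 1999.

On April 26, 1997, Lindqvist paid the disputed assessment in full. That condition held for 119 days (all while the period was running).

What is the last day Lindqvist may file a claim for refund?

610 days after April 26, 1997 is December 27, 1998.
Tolling adds 119 days: December 27, 1998 + 119 days = April 25, 1999.
April 25, 1999 is Sunday; April 26, 1999 is a listed holiday. The next qualifying day is April 27, 1999.

April 27, 1999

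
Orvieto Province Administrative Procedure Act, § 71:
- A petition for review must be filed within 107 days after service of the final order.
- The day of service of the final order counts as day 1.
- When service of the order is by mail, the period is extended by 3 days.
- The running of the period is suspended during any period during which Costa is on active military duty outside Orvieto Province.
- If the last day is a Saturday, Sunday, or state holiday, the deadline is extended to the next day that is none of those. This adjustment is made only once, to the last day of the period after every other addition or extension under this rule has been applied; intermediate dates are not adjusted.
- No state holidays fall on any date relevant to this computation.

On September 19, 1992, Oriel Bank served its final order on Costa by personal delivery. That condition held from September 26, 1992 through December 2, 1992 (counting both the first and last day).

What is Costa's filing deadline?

Counting September 19, 1992 as day 1, day 107 is January 3, 1993.
Service was not by mail, so no mail extension applies.
From September 26, 1992 through December 2, 1992 inclusive is 68 days; tolling adds 68 days: January 3, 1993 + 68 days = March 12, 1993.
March 12, 1993 is a Friday and not a state holiday, so no extension applies.

March 12, 1993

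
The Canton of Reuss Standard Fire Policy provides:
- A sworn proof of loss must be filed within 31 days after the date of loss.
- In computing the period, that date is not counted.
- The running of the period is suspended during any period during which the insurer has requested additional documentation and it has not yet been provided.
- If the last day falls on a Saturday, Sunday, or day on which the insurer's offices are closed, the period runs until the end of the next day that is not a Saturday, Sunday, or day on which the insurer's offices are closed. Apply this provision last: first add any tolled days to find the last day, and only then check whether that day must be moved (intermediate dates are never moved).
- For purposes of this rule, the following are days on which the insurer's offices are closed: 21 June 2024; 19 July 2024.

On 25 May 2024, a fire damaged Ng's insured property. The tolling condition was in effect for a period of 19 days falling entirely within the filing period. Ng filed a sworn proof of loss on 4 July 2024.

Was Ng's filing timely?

31 days after 25 May 2024 is June 25, 2024.
Tolling adds 19 days: June 25, 2024 + 19 days = July 14, 2024.
July 14, 2024 is Sunday. The next qualifying day is July 15, 2024.
The deadline is July 15, 2024; the filing on July 4, 2024 is on or before that date.

Yes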